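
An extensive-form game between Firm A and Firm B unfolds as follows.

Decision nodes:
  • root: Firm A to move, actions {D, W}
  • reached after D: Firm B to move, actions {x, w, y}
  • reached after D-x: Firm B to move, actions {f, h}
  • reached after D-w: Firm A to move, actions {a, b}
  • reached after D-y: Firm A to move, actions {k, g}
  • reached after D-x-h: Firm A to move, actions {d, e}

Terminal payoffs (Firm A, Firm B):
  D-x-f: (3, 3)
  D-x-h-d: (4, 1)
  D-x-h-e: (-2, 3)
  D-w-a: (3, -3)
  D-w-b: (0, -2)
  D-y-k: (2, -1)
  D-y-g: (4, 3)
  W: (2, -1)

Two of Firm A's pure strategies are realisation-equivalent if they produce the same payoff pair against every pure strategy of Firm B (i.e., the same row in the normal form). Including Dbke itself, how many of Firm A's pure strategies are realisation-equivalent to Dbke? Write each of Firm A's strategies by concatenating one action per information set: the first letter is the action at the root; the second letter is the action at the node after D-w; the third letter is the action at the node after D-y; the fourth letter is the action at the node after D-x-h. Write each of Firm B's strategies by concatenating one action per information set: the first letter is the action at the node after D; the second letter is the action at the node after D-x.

1

Row for Dbke (columns xf, xh, wf, wh, yf, yh): (3,3) (-2,3) (0,-2) (0,-2) (2,-1) (2,-1).
Every one of Firm A's information sets is on the play path for some reply by Firm B when Firm A follows Dbke.
Changing the action at any of them therefore changes at least one column, so only Dbke itself gives this row.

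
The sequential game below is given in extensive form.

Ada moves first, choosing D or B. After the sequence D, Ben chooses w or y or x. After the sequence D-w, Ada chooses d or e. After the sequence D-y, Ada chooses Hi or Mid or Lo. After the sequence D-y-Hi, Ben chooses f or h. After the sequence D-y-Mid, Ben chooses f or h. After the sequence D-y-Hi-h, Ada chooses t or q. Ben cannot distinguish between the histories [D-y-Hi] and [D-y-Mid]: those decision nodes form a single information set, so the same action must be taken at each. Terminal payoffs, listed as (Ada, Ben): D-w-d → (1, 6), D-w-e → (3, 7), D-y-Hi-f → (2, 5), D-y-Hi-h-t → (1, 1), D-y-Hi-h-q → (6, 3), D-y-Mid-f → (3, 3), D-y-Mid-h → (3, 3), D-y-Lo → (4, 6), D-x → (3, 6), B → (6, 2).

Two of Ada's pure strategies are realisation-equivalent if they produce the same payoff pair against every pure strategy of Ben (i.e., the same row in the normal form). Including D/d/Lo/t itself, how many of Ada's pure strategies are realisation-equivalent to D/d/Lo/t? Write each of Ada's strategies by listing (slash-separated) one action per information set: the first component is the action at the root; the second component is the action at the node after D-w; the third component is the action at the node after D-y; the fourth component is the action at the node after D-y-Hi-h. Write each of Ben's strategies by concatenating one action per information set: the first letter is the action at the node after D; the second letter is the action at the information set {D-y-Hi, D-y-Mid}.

Row for D/d/Lo/t (columns wf, wh, yf, yh, xf, xh): (1,6) (1,6) (4,6) (4,6) (3,6) (3,6).
Under D/d/Lo/t, Ada's choice at the node after D-y-Hi-h can never be reached regardless of what Ben does, so varying those choices leaves every outcome unchanged.
Holding the reachable choices fixed and varying the unreachable one freely already gives 2 equivalent strategies.
No other strategy reproduces this row, so those 2 are the full class: D/d/Lo/t, D/d/Lo/q.

2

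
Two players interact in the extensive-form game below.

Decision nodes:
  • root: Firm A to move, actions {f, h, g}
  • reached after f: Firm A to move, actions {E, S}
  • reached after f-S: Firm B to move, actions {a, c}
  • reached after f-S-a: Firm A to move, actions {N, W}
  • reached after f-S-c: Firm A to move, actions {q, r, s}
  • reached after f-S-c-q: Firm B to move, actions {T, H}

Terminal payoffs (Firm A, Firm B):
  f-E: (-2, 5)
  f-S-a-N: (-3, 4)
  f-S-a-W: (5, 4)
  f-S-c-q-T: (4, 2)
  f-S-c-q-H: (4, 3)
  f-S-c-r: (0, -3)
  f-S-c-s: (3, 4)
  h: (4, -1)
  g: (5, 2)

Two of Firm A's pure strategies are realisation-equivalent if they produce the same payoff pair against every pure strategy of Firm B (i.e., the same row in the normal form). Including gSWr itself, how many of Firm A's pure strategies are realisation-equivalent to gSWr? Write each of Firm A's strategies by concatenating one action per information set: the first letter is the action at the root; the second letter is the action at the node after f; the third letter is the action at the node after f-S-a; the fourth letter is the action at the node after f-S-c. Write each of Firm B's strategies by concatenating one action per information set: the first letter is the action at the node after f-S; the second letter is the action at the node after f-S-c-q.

12

Row for gSWr (columns aT, aH, cT, cH): (5,2) (5,2) (5,2) (5,2).
Under gSWr, Firm A's choice at the node after f and at the node after f-S-a and at the node after f-S-c can never be reached regardless of what Firm B does, so varying those choices leaves every outcome unchanged.
Holding the reachable choices fixed and varying the unreachable ones freely already gives 2 × 2 × 3 = 12 equivalent strategies.
No other strategy reproduces this row, so those 12 are the full class: gENq, gENr, gENs, gEWq, gEWr, gEWs, gSNq, gSNr, gSNs, gSWq, gSWr, gSWs.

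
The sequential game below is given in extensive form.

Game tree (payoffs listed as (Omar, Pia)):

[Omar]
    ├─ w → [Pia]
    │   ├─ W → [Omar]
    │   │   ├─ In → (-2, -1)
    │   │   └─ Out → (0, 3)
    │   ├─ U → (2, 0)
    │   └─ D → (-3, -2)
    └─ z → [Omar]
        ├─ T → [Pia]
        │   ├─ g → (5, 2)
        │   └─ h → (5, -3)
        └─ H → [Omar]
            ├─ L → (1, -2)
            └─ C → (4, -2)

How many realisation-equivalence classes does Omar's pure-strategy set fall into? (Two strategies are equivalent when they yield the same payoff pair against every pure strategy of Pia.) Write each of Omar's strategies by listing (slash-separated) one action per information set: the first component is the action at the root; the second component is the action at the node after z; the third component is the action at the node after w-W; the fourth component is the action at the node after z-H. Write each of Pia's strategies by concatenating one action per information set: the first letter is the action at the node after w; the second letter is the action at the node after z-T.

5

Omar has 16 pure strategies: w/T/In/L, w/T/In/C, w/T/Out/L, w/T/Out/C, w/H/In/L, w/H/In/C, w/H/Out/L, w/H/Out/C, z/T/In/L, z/T/In/C, z/T/Out/L, z/T/Out/C, z/H/In/L, z/H/In/C, z/H/Out/L, z/H/Out/C. Columns: Wg, Wh, Ug, Uh, Dg, Dh.
{w/T/In/L, w/T/In/C, w/H/In/L, w/H/In/C} → row (-2,-1) (-2,-1) (2,0) (2,0) (-3,-2) (-3,-2)
{w/T/Out/L, w/T/Out/C, w/H/Out/L, w/H/Out/C} → row (0,3) (0,3) (2,0) (2,0) (-3,-2) (-3,-2)
{z/T/In/L, z/T/In/C, z/T/Out/L, z/T/Out/C} → row (5,2) (5,-3) (5,2) (5,-3) (5,2) (5,-3)
{z/H/In/L, z/H/Out/L} → row (1,-2) (1,-2) (1,-2) (1,-2) (1,-2) (1,-2)
{z/H/In/C, z/H/Out/C} → row (4,-2) (4,-2) (4,-2) (4,-2) (4,-2) (4,-2)
That's 5 distinct rows out of 16 strategies.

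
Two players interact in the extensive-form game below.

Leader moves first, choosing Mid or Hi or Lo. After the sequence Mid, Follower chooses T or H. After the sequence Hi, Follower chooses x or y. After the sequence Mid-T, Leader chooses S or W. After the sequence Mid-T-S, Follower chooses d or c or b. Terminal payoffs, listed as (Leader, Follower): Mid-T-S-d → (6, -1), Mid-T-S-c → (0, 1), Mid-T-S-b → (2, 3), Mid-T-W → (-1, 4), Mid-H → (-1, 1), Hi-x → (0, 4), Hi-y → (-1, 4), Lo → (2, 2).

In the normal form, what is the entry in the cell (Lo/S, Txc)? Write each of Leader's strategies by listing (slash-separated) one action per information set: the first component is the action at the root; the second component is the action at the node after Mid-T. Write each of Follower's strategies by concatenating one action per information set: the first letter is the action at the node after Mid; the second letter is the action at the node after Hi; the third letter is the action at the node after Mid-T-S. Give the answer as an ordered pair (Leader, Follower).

Trace the play path from the root:
  Leader plays Lo
→ terminal payoff (2, 2).
(Leader's choice at the node after Mid-T is never reached on this path, so it doesn't affect the outcome.)

(2, 2)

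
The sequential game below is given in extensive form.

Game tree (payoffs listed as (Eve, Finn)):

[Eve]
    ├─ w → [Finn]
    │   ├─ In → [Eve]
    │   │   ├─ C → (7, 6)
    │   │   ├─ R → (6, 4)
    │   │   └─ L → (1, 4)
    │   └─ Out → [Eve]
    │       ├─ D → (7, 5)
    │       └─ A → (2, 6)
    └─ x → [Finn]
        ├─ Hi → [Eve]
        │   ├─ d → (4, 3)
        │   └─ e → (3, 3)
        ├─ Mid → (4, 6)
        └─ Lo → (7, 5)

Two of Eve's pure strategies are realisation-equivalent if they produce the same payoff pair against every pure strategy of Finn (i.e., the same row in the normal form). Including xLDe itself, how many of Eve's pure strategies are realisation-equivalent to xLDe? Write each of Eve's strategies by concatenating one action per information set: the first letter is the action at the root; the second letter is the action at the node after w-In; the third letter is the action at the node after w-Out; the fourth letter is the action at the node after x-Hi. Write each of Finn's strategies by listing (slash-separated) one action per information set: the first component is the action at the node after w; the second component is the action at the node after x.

Row for xLDe (columns In/Hi, In/Mid, In/Lo, Out/Hi, Out/Mid, Out/Lo): (3,3) (4,6) (7,5) (3,3) (4,6) (7,5).
Under xLDe, Eve's choice at the node after w-In and at the node after w-Out can never be reached regardless of what Finn does, so varying those choices leaves every outcome unchanged.
Holding the reachable choices fixed and varying the unreachable ones freely already gives 3 × 2 = 6 equivalent strategies.
No other strategy reproduces this row, so those 6 are the full class: xCDe, xCAe, xRDe, xRAe, xLDe, xLAe.

6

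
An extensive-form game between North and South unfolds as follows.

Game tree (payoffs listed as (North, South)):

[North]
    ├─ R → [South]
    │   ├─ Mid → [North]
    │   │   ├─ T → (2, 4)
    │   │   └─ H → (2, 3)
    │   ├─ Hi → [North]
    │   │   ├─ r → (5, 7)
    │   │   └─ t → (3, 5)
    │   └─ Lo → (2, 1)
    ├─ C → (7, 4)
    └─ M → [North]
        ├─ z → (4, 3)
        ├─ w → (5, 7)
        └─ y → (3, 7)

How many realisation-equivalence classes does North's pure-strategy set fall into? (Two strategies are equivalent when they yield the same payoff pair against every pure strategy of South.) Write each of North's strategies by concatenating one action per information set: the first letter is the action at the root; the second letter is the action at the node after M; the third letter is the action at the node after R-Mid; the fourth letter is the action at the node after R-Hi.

8

North has 36 pure strategies: RzTr, RzTt, RzHr, RzHt, RwTr, RwTt, RwHr, RwHt, RyTr, RyTt, RyHr, RyHt, CzTr, CzTt, CzHr, CzHt, CwTr, CwTt, CwHr, CwHt, CyTr, CyTt, CyHr, CyHt, MzTr, MzTt, MzHr, MzHt, MwTr, MwTt, MwHr, MwHt, MyTr, MyTt, MyHr, MyHt. Columns: Mid, Hi, Lo.
{RzTr, RwTr, RyTr} → row (2,4) (5,7) (2,1)
{RzTt, RwTt, RyTt} → row (2,4) (3,5) (2,1)
{RzHr, RwHr, RyHr} → row (2,3) (5,7) (2,1)
{RzHt, RwHt, RyHt} → row (2,3) (3,5) (2,1)
{CzTr, CzTt, CzHr, CzHt, CwTr, CwTt, CwHr, CwHt, CyTr, CyTt, CyHr, CyHt} → row (7,4) (7,4) (7,4)
{MzTr, MzTt, MzHr, MzHt} → row (4,3) (4,3) (4,3)
{MwTr, MwTt, MwHr, MwHt} → row (5,7) (5,7) (5,7)
{MyTr, MyTt, MyHr, MyHt} → row (3,7) (3,7) (3,7)
That's 8 distinct rows out of 36 strategies.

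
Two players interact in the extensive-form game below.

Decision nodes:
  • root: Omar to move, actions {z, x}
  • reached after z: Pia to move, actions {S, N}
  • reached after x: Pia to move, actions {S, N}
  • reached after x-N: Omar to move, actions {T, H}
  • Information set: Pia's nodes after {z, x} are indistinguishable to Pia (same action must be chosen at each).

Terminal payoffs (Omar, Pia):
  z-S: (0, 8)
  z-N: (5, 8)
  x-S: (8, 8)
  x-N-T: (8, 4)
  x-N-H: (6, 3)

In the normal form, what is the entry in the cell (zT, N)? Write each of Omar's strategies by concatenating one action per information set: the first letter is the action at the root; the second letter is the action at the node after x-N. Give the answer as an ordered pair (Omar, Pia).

Trace the play path from the root:
  Omar plays z
  Pia plays N at [z]
→ terminal payoff (5, 8).
(Omar's choice at the node after x-N is never reached on this path, so it doesn't affect the outcome.)

(5, 8)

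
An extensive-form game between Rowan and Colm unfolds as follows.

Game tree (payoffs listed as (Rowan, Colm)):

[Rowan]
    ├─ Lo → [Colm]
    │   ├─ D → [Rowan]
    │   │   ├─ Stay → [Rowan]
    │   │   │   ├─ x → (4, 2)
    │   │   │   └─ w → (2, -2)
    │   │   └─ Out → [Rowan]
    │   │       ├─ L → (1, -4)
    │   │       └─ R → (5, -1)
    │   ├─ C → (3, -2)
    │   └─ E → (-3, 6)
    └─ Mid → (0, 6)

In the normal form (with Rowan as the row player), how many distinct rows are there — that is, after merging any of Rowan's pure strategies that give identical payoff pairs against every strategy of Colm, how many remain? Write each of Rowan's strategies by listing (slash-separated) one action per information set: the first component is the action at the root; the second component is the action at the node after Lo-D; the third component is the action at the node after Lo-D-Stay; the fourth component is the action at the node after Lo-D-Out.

Rowan has 16 pure strategies: Lo/Stay/x/L, Lo/Stay/x/R, Lo/Stay/w/L, Lo/Stay/w/R, Lo/Out/x/L, Lo/Out/x/R, Lo/Out/w/L, Lo/Out/w/R, Mid/Stay/x/L, Mid/Stay/x/R, Mid/Stay/w/L, Mid/Stay/w/R, Mid/Out/x/L, Mid/Out/x/R, Mid/Out/w/L, Mid/Out/w/R. Columns: D, C, E.
{Lo/Stay/x/L, Lo/Stay/x/R} → row (4,2) (3,-2) (-3,6)
{Lo/Stay/w/L, Lo/Stay/w/R} → row (2,-2) (3,-2) (-3,6)
{Lo/Out/x/L, Lo/Out/w/L} → row (1,-4) (3,-2) (-3,6)
{Lo/Out/x/R, Lo/Out/w/R} → row (5,-1) (3,-2) (-3,6)
{Mid/Stay/x/L, Mid/Stay/x/R, Mid/Stay/w/L, Mid/Stay/w/R, Mid/Out/x/L, Mid/Out/x/R, Mid/Out/w/L, Mid/Out/w/R} → row (0,6) (0,6) (0,6)
That's 5 distinct rows out of 16 strategies.

5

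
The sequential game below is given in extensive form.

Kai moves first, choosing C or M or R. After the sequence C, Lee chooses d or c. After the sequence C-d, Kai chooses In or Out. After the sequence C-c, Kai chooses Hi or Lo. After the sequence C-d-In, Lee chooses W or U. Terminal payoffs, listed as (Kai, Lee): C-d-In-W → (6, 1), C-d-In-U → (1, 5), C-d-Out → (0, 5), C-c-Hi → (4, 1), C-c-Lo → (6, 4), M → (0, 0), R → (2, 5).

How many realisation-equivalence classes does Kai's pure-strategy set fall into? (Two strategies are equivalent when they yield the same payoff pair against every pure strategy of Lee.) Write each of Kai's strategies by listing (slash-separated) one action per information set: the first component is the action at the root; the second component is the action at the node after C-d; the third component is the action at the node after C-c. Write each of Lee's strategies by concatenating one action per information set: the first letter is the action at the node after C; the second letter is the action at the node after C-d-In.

Kai has 12 pure strategies: C/In/Hi, C/In/Lo, C/Out/Hi, C/Out/Lo, M/In/Hi, M/In/Lo, M/Out/Hi, M/Out/Lo, R/In/Hi, R/In/Lo, R/Out/Hi, R/Out/Lo. Columns: dW, dU, cW, cU.
{C/In/Hi} → row (6,1) (1,5) (4,1) (4,1)
{C/In/Lo} → row (6,1) (1,5) (6,4) (6,4)
{C/Out/Hi} → row (0,5) (0,5) (4,1) (4,1)
{C/Out/Lo} → row (0,5) (0,5) (6,4) (6,4)
{M/In/Hi, M/In/Lo, M/Out/Hi, M/Out/Lo} → row (0,0) (0,0) (0,0) (0,0)
{R/In/Hi, R/In/Lo, R/Out/Hi, R/Out/Lo} → row (2,5) (2,5) (2,5) (2,5)
That's 6 distinct rows out of 12 strategies.

6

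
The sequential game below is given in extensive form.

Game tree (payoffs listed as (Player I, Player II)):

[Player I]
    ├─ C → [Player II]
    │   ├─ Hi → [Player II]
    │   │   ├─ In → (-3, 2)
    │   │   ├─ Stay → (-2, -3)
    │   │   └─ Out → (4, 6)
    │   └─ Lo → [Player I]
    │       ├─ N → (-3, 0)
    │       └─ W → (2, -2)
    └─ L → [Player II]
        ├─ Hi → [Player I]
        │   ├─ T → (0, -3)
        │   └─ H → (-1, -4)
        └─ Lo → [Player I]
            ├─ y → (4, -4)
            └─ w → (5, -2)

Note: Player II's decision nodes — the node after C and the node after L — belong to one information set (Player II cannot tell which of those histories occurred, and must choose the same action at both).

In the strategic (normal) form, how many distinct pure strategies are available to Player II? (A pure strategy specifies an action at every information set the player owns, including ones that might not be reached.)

Player II owns the information set {C, L} with actions {Hi, Lo} — two choices.
Player II owns the node after C-Hi with actions {In, Stay, Out} — three choices.
A pure strategy fixes one action at each information set independently, so the count is the product 2 × 3 = 6.

6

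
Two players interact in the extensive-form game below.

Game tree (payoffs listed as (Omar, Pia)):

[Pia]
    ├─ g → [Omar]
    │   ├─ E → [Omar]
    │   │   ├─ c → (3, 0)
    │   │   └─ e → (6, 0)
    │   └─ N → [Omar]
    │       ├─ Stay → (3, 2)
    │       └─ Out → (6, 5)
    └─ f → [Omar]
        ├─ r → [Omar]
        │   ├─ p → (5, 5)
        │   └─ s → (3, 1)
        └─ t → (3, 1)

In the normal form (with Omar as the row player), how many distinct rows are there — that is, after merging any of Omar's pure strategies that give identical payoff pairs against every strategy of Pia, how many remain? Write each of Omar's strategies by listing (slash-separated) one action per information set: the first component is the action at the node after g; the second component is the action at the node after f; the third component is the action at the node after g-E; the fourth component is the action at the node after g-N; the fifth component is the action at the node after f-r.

8

Omar has 32 pure strategies: E/r/c/Stay/p, E/r/c/Stay/s, E/r/c/Out/p, E/r/c/Out/s, E/r/e/Stay/p, E/r/e/Stay/s, E/r/e/Out/p, E/r/e/Out/s, E/t/c/Stay/p, E/t/c/Stay/s, E/t/c/Out/p, E/t/c/Out/s, E/t/e/Stay/p, E/t/e/Stay/s, E/t/e/Out/p, E/t/e/Out/s, N/r/c/Stay/p, N/r/c/Stay/s, N/r/c/Out/p, N/r/c/Out/s, N/r/e/Stay/p, N/r/e/Stay/s, N/r/e/Out/p, N/r/e/Out/s, N/t/c/Stay/p, N/t/c/Stay/s, N/t/c/Out/p, N/t/c/Out/s, N/t/e/Stay/p, N/t/e/Stay/s, N/t/e/Out/p, N/t/e/Out/s. Columns: g, f.
{E/r/c/Stay/p, E/r/c/Out/p} → row (3,0) (5,5)
{E/r/c/Stay/s, E/r/c/Out/s, E/t/c/Stay/p, E/t/c/Stay/s, E/t/c/Out/p, E/t/c/Out/s} → row (3,0) (3,1)
{E/r/e/Stay/p, E/r/e/Out/p} → row (6,0) (5,5)
{E/r/e/Stay/s, E/r/e/Out/s, E/t/e/Stay/p, E/t/e/Stay/s, E/t/e/Out/p, E/t/e/Out/s} → row (6,0) (3,1)
{N/r/c/Stay/p, N/r/e/Stay/p} → row (3,2) (5,5)
{N/r/c/Stay/s, N/r/e/Stay/s, N/t/c/Stay/p, N/t/c/Stay/s, N/t/e/Stay/p, N/t/e/Stay/s} → row (3,2) (3,1)
{N/r/c/Out/p, N/r/e/Out/p} → row (6,5) (5,5)
{N/r/c/Out/s, N/r/e/Out/s, N/t/c/Out/p, N/t/c/Out/s, N/t/e/Out/p, N/t/e/Out/s} → row (6,5) (3,1)
That's 8 distinct rows out of 32 strategies.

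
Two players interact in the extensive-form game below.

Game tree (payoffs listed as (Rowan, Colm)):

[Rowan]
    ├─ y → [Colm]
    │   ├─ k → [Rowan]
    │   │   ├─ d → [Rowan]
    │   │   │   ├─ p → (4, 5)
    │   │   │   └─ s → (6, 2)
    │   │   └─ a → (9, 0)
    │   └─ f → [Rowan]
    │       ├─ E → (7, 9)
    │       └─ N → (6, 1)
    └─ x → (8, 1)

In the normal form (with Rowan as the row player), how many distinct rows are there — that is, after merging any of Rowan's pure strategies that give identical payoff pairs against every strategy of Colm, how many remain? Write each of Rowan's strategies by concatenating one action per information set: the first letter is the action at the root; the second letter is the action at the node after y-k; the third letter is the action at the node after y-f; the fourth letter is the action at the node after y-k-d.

Rowan has 16 pure strategies: ydEp, ydEs, ydNp, ydNs, yaEp, yaEs, yaNp, yaNs, xdEp, xdEs, xdNp, xdNs, xaEp, xaEs, xaNp, xaNs. Columns: k, f.
{ydEp} → row (4,5) (7,9)
{ydEs} → row (6,2) (7,9)
{ydNp} → row (4,5) (6,1)
{ydNs} → row (6,2) (6,1)
{yaEp, yaEs} → row (9,0) (7,9)
{yaNp, yaNs} → row (9,0) (6,1)
{xdEp, xdEs, xdNp, xdNs, xaEp, xaEs, xaNp, xaNs} → row (8,1) (8,1)
That's 7 distinct rows out of 16 strategies.

7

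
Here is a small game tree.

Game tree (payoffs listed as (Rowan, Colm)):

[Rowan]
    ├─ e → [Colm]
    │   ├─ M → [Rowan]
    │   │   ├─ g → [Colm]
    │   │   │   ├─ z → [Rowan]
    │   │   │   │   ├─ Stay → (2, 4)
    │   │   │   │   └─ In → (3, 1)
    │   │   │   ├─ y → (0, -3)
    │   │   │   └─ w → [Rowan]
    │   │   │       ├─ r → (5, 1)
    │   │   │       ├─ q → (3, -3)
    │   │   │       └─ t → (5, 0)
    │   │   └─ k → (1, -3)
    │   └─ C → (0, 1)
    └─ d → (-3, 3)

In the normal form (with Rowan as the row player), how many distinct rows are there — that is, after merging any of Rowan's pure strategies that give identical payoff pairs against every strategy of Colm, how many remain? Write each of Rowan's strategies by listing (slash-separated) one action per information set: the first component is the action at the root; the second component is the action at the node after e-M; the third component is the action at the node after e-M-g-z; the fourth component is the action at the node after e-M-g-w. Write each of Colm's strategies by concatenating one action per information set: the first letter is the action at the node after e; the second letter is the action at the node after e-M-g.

Rowan has 24 pure strategies: e/g/Stay/r, e/g/Stay/q, e/g/Stay/t, e/g/In/r, e/g/In/q, e/g/In/t, e/k/Stay/r, e/k/Stay/q, e/k/Stay/t, e/k/In/r, e/k/In/q, e/k/In/t, d/g/Stay/r, d/g/Stay/q, d/g/Stay/t, d/g/In/r, d/g/In/q, d/g/In/t, d/k/Stay/r, d/k/Stay/q, d/k/Stay/t, d/k/In/r, d/k/In/q, d/k/In/t. Columns: Mz, My, Mw, Cz, Cy, Cw.
{e/g/Stay/r} → row (2,4) (0,-3) (5,1) (0,1) (0,1) (0,1)
{e/g/Stay/q} → row (2,4) (0,-3) (3,-3) (0,1) (0,1) (0,1)
{e/g/Stay/t} → row (2,4) (0,-3) (5,0) (0,1) (0,1) (0,1)
{e/g/In/r} → row (3,1) (0,-3) (5,1) (0,1) (0,1) (0,1)
{e/g/In/q} → row (3,1) (0,-3) (3,-3) (0,1) (0,1) (0,1)
{e/g/In/t} → row (3,1) (0,-3) (5,0) (0,1) (0,1) (0,1)
{e/k/Stay/r, e/k/Stay/q, e/k/Stay/t, e/k/In/r, e/k/In/q, e/k/In/t} → row (1,-3) (1,-3) (1,-3) (0,1) (0,1) (0,1)
{d/g/Stay/r, d/g/Stay/q, d/g/Stay/t, d/g/In/r, d/g/In/q, d/g/In/t, d/k/Stay/r, d/k/Stay/q, d/k/Stay/t, d/k/In/r, d/k/In/q, d/k/In/t} → row (-3,3) (-3,3) (-3,3) (-3,3) (-3,3) (-3,3)
That's 8 distinct rows out of 24 strategies.

8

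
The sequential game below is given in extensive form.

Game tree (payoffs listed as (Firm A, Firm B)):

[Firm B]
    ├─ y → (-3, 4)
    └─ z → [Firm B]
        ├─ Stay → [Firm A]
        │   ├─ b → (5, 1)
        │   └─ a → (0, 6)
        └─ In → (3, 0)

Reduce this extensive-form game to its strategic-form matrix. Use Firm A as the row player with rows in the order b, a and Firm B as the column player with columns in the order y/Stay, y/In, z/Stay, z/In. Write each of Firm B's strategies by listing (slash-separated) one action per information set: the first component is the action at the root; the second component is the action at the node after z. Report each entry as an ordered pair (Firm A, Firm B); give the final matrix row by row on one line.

b: (-3,4) (-3,4) (5,1) (3,0) | a: (-3,4) (-3,4) (0,6) (3,0)

       y/Stay     y/In   z/Stay     z/In
   b   (-3,4)   (-3,4)    (5,1)    (3,0)
   a   (-3,4)   (-3,4)    (0,6)    (3,0)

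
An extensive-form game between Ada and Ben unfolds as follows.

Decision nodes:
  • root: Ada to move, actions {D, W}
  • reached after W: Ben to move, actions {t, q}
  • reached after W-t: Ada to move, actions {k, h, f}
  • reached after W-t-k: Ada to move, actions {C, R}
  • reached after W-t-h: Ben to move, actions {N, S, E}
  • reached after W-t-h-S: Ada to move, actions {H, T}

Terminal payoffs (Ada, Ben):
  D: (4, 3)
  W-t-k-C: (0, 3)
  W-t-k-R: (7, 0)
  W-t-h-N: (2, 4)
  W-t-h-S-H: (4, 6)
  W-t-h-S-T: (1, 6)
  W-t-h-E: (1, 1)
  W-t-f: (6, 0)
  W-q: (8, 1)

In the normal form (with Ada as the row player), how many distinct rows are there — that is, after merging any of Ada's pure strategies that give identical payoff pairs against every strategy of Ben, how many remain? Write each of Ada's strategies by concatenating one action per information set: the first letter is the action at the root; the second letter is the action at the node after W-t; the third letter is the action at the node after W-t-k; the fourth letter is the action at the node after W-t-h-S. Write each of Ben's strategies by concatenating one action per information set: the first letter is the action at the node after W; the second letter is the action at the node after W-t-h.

Ada has 24 pure strategies: DkCH, DkCT, DkRH, DkRT, DhCH, DhCT, DhRH, DhRT, DfCH, DfCT, DfRH, DfRT, WkCH, WkCT, WkRH, WkRT, WhCH, WhCT, WhRH, WhRT, WfCH, WfCT, WfRH, WfRT. Columns: tN, tS, tE, qN, qS, qE.
{DkCH, DkCT, DkRH, DkRT, DhCH, DhCT, DhRH, DhRT, DfCH, DfCT, DfRH, DfRT} → row (4,3) (4,3) (4,3) (4,3) (4,3) (4,3)
{WkCH, WkCT} → row (0,3) (0,3) (0,3) (8,1) (8,1) (8,1)
{WkRH, WkRT} → row (7,0) (7,0) (7,0) (8,1) (8,1) (8,1)
{WhCH, WhRH} → row (2,4) (4,6) (1,1) (8,1) (8,1) (8,1)
{WhCT, WhRT} → row (2,4) (1,6) (1,1) (8,1) (8,1) (8,1)
{WfCH, WfCT, WfRH, WfRT} → row (6,0) (6,0) (6,0) (8,1) (8,1) (8,1)
That's 6 distinct rows out of 24 strategies.

6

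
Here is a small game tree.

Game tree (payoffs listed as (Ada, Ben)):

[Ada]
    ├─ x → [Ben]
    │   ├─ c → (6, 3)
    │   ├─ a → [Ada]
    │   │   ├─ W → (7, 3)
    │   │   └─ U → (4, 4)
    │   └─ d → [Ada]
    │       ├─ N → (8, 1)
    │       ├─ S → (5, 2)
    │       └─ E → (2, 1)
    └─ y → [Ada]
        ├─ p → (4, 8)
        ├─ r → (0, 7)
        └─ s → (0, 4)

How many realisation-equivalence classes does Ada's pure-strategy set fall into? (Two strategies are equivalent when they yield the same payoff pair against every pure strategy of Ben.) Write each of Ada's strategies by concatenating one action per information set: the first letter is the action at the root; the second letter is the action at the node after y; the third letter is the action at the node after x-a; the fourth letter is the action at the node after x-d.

Ada has 36 pure strategies: xpWN, xpWS, xpWE, xpUN, xpUS, xpUE, xrWN, xrWS, xrWE, xrUN, xrUS, xrUE, xsWN, xsWS, xsWE, xsUN, xsUS, xsUE, ypWN, ypWS, ypWE, ypUN, ypUS, ypUE, yrWN, yrWS, yrWE, yrUN, yrUS, yrUE, ysWN, ysWS, ysWE, ysUN, ysUS, ysUE. Columns: c, a, d.
{xpWN, xrWN, xsWN} → row (6,3) (7,3) (8,1)
{xpWS, xrWS, xsWS} → row (6,3) (7,3) (5,2)
{xpWE, xrWE, xsWE} → row (6,3) (7,3) (2,1)
{xpUN, xrUN, xsUN} → row (6,3) (4,4) (8,1)
{xpUS, xrUS, xsUS} → row (6,3) (4,4) (5,2)
{xpUE, xrUE, xsUE} → row (6,3) (4,4) (2,1)
{ypWN, ypWS, ypWE, ypUN, ypUS, ypUE} → row (4,8) (4,8) (4,8)
{yrWN, yrWS, yrWE, yrUN, yrUS, yrUE} → row (0,7) (0,7) (0,7)
{ysWN, ysWS, ysWE, ysUN, ysUS, ysUE} → row (0,4) (0,4) (0,4)
That's 9 distinct rows out of 36 strategies.

9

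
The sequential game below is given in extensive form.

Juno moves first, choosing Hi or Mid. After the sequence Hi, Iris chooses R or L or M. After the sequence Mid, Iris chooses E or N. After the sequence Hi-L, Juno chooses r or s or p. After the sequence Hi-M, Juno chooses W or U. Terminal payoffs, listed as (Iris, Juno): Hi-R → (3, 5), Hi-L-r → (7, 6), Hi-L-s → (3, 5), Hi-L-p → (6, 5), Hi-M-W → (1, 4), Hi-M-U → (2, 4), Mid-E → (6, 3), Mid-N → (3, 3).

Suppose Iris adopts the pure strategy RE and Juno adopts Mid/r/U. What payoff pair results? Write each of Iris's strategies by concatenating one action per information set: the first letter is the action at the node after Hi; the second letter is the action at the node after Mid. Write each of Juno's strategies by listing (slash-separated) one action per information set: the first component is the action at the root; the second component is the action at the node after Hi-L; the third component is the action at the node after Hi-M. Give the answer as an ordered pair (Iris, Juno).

(6, 3)

Trace the play path from the root:
  Juno plays Mid
  Iris plays E at [Mid]
→ terminal payoff (6, 3).
(Iris's choice at the node after Hi is never reached on this path, so it doesn't affect the outcome.)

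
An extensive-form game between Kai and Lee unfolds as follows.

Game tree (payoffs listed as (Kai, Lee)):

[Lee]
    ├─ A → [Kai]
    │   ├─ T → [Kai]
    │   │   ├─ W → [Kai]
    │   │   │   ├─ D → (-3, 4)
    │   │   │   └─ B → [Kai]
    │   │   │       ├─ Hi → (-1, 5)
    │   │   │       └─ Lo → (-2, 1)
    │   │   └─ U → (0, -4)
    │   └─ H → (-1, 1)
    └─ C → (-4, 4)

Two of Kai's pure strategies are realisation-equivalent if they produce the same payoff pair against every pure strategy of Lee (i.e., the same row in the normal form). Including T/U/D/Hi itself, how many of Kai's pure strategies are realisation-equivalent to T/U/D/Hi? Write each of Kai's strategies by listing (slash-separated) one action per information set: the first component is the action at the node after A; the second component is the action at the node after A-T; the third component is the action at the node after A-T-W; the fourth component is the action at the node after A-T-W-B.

Row for T/U/D/Hi (columns A, C): (0,-4) (-4,4).
Under T/U/D/Hi, Kai's choice at the node after A-T-W and at the node after A-T-W-B can never be reached regardless of what Lee does, so varying those choices leaves every outcome unchanged.
Holding the reachable choices fixed and varying the unreachable ones freely already gives 2 × 2 = 4 equivalent strategies.
No other strategy reproduces this row, so those 4 are the full class: T/U/D/Hi, T/U/D/Lo, T/U/B/Hi, T/U/B/Lo.

4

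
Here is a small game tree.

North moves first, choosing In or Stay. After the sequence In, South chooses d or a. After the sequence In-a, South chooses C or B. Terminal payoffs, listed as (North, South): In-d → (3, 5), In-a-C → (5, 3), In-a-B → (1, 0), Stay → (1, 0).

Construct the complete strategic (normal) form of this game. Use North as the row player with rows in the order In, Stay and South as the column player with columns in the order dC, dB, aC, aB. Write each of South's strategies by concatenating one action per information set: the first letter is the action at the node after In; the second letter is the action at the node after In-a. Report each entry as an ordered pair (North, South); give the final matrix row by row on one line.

In: (3,5) (3,5) (5,3) (1,0) | Stay: (1,0) (1,0) (1,0) (1,0)

           dC       dB       aC       aB
  In    (3,5)    (3,5)    (5,3)    (1,0)
Stay    (1,0)    (1,0)    (1,0)    (1,0)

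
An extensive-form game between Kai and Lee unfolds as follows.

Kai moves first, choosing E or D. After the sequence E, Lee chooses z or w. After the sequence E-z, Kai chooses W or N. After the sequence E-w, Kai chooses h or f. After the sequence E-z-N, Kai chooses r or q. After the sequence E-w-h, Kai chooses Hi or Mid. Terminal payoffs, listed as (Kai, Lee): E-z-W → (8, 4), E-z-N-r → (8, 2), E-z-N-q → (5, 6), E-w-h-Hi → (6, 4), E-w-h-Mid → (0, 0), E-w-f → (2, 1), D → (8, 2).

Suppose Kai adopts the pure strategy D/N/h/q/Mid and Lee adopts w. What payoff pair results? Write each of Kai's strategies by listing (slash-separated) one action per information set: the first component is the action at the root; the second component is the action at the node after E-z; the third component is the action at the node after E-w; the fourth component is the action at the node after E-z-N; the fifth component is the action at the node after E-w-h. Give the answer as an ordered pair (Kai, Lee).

Trace the play path from the root:
  Kai plays D
→ terminal payoff (8, 2).
(Kai's choice at the node after E-z is never reached on this path, so it doesn't affect the outcome.)

(8, 2)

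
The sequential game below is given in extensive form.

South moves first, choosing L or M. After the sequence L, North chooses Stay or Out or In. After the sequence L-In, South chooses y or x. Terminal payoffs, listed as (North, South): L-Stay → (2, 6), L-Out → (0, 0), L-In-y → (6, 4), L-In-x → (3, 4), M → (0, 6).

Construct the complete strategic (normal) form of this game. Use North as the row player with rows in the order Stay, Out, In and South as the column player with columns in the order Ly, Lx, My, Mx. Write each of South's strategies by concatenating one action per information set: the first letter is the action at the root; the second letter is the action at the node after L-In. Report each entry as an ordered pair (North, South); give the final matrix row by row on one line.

Stay: (2,6) (2,6) (0,6) (0,6) | Out: (0,0) (0,0) (0,6) (0,6) | In: (6,4) (3,4) (0,6) (0,6)

           Ly       Lx       My       Mx
Stay    (2,6)    (2,6)    (0,6)    (0,6)
 Out    (0,0)    (0,0)    (0,6)    (0,6)
  In    (6,4)    (3,4)    (0,6)    (0,6)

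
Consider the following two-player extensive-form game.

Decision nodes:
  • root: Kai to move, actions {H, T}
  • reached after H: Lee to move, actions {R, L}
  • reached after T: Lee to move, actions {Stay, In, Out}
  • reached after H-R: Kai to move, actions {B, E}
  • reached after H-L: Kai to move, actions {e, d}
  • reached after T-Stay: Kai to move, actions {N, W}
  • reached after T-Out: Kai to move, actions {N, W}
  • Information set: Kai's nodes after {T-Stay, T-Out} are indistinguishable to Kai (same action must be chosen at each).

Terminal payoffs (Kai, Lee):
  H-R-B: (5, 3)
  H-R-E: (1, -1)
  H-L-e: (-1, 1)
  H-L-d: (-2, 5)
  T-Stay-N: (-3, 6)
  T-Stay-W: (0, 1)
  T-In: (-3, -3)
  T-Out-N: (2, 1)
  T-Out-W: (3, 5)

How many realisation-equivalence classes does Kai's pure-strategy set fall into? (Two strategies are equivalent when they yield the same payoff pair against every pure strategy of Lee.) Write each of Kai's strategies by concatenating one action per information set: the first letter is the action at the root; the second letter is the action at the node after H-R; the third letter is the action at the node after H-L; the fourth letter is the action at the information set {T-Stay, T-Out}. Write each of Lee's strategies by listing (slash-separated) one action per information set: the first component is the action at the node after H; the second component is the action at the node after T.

6

Kai has 16 pure strategies: HBeN, HBeW, HBdN, HBdW, HEeN, HEeW, HEdN, HEdW, TBeN, TBeW, TBdN, TBdW, TEeN, TEeW, TEdN, TEdW. Columns: R/Stay, R/In, R/Out, L/Stay, L/In, L/Out.
{HBeN, HBeW} → row (5,3) (5,3) (5,3) (-1,1) (-1,1) (-1,1)
{HBdN, HBdW} → row (5,3) (5,3) (5,3) (-2,5) (-2,5) (-2,5)
{HEeN, HEeW} → row (1,-1) (1,-1) (1,-1) (-1,1) (-1,1) (-1,1)
{HEdN, HEdW} → row (1,-1) (1,-1) (1,-1) (-2,5) (-2,5) (-2,5)
{TBeN, TBdN, TEeN, TEdN} → row (-3,6) (-3,-3) (2,1) (-3,6) (-3,-3) (2,1)
{TBeW, TBdW, TEeW, TEdW} → row (0,1) (-3,-3) (3,5) (0,1) (-3,-3) (3,5)
That's 6 distinct rows out of 16 strategies.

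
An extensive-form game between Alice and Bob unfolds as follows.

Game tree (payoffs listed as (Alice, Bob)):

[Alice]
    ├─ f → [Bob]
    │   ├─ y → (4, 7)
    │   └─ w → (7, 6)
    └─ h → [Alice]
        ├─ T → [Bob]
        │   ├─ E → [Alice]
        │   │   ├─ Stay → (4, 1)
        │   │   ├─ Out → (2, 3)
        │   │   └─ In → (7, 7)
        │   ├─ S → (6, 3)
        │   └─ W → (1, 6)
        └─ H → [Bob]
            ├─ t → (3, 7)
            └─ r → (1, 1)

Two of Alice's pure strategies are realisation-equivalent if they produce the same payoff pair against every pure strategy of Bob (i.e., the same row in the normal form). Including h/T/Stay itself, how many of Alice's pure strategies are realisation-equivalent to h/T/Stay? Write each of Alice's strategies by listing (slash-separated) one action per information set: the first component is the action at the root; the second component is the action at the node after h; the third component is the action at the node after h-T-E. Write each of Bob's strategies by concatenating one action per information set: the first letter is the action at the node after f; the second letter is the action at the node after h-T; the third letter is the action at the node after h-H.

1

Row for h/T/Stay (columns yEt, yEr, ySt, ySr, yWt, yWr, wEt, wEr, wSt, wSr, wWt, wWr): (4,1) (4,1) (6,3) (6,3) (1,6) (1,6) (4,1) (4,1) (6,3) (6,3) (1,6) (1,6).
Every one of Alice's information sets is on the play path for some reply by Bob when Alice follows h/T/Stay.
Changing the action at any of them therefore changes at least one column, so only h/T/Stay itself gives this row.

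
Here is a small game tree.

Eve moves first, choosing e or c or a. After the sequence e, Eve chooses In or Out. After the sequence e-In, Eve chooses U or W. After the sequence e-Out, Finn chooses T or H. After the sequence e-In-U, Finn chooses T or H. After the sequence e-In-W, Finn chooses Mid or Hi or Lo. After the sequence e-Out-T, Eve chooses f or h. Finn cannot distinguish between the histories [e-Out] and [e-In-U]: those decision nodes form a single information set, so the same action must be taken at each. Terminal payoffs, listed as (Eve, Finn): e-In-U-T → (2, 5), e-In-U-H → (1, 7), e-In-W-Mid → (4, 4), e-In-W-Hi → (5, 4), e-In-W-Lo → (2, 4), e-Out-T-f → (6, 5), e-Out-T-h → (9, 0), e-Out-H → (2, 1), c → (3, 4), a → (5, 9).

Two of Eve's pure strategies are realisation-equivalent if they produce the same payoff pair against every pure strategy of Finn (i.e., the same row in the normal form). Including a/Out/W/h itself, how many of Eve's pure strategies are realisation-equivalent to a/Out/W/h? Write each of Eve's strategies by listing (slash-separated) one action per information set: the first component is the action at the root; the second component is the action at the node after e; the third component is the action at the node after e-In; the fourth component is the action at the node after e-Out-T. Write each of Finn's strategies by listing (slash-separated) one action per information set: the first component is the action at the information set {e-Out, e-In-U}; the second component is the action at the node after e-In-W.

Row for a/Out/W/h (columns T/Mid, T/Hi, T/Lo, H/Mid, H/Hi, H/Lo): (5,9) (5,9) (5,9) (5,9) (5,9) (5,9).
Under a/Out/W/h, Eve's choice at the node after e and at the node after e-In and at the node after e-Out-T can never be reached regardless of what Finn does, so varying those choices leaves every outcome unchanged.
Holding the reachable choices fixed and varying the unreachable ones freely already gives 2 × 2 × 2 = 8 equivalent strategies.
No other strategy reproduces this row, so those 8 are the full class: a/In/U/f, a/In/U/h, a/In/W/f, a/In/W/h, a/Out/U/f, a/Out/U/h, a/Out/W/f, a/Out/W/h.

8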